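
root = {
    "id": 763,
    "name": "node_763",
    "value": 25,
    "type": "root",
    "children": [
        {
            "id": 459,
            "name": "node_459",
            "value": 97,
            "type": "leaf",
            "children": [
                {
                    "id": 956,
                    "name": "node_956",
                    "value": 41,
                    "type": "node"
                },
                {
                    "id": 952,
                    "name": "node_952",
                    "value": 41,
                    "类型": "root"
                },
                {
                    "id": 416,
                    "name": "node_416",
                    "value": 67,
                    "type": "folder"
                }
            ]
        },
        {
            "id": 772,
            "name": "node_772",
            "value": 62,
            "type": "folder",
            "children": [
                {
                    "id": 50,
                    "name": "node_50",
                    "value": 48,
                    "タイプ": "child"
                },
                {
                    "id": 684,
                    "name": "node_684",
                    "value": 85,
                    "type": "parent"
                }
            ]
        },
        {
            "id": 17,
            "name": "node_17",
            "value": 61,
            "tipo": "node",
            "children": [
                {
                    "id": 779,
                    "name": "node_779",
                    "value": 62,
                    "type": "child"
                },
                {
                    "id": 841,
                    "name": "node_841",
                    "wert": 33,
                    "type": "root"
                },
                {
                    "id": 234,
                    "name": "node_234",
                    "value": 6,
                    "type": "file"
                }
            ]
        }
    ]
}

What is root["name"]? "node_763"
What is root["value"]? 25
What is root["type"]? "root"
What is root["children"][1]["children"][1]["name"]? "node_684"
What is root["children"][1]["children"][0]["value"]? 48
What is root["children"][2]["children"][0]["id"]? 779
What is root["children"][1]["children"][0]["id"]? 50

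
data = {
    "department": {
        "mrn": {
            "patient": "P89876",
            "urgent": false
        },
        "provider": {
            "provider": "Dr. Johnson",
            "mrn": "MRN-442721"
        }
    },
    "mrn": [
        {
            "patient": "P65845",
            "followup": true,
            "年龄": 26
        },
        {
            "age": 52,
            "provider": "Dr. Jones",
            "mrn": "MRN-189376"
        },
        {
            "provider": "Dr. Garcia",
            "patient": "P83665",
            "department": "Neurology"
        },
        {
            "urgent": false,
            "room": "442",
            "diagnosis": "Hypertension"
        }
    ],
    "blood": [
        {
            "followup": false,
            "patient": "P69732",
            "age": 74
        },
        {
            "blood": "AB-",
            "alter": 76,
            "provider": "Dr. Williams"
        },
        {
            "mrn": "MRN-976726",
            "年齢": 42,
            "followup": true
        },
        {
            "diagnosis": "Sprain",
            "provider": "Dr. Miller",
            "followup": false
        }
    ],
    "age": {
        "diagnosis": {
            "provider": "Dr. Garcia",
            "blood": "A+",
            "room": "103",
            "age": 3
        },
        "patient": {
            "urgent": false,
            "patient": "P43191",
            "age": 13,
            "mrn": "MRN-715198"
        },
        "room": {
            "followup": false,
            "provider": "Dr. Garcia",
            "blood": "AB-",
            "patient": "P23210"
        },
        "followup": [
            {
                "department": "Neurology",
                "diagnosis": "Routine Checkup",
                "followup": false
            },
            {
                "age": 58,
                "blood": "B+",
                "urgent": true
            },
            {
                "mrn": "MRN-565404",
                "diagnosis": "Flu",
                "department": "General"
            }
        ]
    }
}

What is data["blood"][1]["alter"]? 76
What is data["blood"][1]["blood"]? "AB-"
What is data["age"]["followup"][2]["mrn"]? "MRN-565404"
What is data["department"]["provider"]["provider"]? "Dr. Johnson"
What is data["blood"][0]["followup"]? False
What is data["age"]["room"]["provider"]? "Dr. Garcia"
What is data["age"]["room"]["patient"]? "P23210"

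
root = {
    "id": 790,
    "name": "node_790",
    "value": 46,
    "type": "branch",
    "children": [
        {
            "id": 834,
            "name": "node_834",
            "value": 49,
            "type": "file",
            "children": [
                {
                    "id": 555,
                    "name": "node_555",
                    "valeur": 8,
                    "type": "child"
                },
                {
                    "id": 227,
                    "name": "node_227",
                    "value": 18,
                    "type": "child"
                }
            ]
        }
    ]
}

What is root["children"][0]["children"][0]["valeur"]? 8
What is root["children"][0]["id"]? 834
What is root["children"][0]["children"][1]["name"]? "node_227"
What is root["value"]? 46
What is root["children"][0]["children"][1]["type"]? "child"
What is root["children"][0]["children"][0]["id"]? 555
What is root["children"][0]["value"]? 49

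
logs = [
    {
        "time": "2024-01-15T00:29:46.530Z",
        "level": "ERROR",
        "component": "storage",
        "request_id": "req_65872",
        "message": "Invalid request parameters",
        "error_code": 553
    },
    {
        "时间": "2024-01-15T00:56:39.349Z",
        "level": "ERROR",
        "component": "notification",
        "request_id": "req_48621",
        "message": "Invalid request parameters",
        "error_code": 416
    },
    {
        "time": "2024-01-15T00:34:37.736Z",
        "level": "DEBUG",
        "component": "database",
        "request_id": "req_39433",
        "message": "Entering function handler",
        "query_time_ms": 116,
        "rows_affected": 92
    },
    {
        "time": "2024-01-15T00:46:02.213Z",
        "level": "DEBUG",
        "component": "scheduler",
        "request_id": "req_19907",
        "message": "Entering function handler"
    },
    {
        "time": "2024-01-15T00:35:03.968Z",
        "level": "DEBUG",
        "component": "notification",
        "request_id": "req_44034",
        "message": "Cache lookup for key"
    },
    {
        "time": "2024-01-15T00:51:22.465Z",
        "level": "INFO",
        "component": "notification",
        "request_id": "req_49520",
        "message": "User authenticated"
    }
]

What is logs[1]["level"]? "ERROR"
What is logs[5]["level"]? "INFO"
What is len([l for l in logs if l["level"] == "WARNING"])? 0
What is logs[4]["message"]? "Cache lookup for key"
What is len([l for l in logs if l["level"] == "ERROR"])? 2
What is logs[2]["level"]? "DEBUG"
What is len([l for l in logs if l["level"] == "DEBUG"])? 3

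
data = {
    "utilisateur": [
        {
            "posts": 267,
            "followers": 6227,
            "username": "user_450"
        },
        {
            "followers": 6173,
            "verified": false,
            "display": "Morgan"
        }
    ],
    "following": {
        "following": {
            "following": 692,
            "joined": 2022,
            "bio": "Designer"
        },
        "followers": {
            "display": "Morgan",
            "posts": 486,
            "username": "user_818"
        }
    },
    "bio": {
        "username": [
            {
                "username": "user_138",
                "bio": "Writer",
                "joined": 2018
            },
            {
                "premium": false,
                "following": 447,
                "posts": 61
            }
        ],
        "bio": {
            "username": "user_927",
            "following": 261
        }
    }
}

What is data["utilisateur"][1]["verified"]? False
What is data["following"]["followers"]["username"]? "user_818"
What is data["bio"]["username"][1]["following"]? 447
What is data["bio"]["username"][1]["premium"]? False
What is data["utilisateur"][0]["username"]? "user_450"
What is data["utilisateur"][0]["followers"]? 6227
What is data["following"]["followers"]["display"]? "Morgan"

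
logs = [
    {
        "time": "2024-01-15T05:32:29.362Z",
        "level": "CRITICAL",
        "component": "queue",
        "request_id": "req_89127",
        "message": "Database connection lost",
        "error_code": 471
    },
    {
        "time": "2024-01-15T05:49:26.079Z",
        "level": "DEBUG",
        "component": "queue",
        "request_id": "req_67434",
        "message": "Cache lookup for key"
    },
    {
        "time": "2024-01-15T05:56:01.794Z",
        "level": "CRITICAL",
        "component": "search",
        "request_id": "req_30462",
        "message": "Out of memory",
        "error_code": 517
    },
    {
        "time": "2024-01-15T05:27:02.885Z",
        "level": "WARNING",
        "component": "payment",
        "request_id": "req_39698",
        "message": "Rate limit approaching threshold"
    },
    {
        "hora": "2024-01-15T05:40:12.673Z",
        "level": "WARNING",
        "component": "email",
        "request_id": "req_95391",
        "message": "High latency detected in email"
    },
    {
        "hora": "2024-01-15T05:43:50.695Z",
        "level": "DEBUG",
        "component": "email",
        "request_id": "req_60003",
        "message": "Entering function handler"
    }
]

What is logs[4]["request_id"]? "req_95391"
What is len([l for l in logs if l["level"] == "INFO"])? 0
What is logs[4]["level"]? "WARNING"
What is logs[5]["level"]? "DEBUG"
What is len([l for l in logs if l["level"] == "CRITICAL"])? 2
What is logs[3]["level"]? "WARNING"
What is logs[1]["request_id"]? "req_67434"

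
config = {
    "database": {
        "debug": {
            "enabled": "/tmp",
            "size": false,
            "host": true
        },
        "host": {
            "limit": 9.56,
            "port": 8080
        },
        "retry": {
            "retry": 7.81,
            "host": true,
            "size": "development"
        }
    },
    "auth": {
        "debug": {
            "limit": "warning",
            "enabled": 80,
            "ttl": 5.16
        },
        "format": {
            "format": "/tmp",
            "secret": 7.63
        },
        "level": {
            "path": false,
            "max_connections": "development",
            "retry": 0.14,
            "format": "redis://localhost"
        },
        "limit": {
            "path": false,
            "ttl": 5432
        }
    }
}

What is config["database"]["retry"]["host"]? True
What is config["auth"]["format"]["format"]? "/tmp"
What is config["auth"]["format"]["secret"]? 7.63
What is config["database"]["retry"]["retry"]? 7.81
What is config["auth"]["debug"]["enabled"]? 80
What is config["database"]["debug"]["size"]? False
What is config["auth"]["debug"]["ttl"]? 5.16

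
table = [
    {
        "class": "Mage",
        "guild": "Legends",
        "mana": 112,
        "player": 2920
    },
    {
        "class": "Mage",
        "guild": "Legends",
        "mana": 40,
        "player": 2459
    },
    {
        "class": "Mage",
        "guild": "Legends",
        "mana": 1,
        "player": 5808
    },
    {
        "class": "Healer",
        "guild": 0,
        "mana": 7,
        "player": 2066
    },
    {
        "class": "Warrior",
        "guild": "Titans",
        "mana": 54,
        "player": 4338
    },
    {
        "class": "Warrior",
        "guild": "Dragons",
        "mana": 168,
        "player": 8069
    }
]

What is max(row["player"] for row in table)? 8069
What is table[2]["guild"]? "Legends"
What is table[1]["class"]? "Mage"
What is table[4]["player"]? 4338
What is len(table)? 6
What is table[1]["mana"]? 40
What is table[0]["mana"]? 112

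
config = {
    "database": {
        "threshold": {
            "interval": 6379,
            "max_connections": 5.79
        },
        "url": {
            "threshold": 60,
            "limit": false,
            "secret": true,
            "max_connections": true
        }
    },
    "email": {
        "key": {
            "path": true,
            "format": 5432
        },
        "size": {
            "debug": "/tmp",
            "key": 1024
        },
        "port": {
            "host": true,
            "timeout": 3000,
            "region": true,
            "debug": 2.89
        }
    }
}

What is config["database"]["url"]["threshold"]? 60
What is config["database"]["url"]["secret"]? True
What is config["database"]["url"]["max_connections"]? True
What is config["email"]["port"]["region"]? True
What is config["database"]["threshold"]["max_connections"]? 5.79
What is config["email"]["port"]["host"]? True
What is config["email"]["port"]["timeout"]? 3000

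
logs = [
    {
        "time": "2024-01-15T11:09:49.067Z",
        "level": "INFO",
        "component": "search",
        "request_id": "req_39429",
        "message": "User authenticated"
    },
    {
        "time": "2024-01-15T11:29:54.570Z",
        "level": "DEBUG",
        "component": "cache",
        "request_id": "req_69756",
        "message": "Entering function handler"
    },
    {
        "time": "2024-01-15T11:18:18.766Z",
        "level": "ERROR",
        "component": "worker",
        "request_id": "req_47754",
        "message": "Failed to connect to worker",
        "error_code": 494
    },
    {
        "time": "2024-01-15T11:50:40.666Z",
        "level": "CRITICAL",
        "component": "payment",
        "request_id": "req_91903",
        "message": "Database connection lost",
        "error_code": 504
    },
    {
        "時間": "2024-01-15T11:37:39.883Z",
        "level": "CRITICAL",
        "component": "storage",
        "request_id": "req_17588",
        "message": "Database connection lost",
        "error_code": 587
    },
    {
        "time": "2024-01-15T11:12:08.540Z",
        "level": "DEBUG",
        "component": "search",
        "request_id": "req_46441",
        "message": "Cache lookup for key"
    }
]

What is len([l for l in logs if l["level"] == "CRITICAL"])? 2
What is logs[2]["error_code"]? 494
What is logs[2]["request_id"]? "req_47754"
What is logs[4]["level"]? "CRITICAL"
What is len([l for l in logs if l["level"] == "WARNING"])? 0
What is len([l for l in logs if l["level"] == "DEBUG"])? 2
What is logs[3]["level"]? "CRITICAL"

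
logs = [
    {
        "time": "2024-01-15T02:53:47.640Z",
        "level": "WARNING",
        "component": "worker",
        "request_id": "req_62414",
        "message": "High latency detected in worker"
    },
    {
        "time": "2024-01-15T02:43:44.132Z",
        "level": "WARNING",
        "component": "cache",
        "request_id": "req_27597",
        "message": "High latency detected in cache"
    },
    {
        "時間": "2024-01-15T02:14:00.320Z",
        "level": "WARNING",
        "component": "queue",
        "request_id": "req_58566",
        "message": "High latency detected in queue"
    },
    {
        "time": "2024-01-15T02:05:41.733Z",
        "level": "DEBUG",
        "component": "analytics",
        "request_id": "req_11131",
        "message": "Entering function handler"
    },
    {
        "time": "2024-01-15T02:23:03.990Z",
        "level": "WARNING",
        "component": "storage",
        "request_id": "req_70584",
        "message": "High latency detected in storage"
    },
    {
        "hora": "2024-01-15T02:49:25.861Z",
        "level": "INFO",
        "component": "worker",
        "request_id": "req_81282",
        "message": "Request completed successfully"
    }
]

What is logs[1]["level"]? "WARNING"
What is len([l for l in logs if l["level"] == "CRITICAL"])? 0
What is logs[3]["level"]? "DEBUG"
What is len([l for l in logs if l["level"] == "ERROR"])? 0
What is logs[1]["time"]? "2024-01-15T02:43:44.132Z"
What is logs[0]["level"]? "WARNING"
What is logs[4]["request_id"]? "req_70584"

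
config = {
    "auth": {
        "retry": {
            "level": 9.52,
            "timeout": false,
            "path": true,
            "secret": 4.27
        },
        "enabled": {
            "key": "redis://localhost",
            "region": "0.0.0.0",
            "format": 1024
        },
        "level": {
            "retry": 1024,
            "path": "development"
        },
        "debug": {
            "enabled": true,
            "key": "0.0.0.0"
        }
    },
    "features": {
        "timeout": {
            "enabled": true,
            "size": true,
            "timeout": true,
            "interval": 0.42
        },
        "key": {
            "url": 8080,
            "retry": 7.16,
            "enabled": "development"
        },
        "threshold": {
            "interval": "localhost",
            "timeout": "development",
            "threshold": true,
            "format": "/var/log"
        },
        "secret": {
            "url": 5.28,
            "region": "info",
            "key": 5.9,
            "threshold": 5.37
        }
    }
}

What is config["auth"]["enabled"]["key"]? "redis://localhost"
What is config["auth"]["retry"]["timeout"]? False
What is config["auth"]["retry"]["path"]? True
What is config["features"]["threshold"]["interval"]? "localhost"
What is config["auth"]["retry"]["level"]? 9.52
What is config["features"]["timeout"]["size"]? True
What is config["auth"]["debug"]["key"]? "0.0.0.0"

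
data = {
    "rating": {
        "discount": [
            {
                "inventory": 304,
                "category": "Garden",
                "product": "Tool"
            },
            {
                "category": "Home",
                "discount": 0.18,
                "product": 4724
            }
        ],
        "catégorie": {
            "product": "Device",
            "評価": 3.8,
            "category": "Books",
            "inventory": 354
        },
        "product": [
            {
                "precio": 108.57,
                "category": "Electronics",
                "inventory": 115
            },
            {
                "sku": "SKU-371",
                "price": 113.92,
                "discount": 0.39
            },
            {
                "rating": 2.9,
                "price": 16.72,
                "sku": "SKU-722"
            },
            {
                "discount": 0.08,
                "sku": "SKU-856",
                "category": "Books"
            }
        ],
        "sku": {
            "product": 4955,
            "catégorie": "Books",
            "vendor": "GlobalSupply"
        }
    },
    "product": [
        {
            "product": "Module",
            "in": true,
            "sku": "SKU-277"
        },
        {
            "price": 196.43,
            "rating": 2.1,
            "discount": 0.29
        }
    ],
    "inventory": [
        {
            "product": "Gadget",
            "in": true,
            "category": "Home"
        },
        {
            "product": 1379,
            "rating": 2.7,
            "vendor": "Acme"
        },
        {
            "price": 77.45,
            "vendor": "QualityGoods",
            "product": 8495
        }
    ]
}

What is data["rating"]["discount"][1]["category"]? "Home"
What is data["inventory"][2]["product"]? 8495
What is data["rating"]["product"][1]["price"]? 113.92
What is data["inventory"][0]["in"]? True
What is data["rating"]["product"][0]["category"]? "Electronics"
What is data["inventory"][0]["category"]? "Home"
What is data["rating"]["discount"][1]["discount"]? 0.18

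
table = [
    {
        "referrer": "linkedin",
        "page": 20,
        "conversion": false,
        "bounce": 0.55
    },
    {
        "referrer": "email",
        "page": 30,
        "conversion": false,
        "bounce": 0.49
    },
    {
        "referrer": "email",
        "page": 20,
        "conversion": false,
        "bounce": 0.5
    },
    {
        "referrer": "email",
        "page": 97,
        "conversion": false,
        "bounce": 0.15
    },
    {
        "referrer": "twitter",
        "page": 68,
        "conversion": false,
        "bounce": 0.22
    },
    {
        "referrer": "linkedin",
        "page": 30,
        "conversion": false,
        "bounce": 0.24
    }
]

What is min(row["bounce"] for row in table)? 0.15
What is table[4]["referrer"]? "twitter"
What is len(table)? 6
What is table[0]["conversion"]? False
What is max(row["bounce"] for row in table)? 0.55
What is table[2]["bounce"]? 0.5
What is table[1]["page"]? 30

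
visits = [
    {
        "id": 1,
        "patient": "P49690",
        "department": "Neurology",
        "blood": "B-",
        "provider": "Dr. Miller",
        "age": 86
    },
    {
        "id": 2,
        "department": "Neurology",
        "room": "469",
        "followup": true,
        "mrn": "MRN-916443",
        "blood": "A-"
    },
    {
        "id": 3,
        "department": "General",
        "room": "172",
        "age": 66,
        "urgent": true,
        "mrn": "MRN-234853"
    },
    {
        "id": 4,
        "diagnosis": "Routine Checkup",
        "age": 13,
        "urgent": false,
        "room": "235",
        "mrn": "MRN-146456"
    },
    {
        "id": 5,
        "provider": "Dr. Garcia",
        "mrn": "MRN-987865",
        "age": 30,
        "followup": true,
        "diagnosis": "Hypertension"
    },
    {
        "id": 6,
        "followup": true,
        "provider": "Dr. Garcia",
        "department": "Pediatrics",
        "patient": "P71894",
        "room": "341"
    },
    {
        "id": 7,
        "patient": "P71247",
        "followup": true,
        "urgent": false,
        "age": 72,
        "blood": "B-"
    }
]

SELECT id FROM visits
[1, 2, 3, 4, 5, 6, 7]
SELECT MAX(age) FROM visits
86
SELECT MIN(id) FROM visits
1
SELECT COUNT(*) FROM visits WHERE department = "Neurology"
2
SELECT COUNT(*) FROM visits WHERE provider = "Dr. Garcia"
2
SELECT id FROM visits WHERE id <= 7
[1, 2, 3, 4, 5, 6, 7]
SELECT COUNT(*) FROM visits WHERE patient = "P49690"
1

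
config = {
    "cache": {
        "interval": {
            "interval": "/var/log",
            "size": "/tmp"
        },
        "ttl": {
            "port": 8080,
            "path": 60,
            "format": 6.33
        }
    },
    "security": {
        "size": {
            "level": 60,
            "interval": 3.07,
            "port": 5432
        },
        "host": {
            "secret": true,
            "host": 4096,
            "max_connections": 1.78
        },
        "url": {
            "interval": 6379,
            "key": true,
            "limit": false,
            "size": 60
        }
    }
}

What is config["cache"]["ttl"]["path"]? 60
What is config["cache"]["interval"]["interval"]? "/var/log"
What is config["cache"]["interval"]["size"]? "/tmp"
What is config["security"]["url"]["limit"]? False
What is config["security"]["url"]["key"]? True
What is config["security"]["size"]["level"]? 60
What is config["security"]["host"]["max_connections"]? 1.78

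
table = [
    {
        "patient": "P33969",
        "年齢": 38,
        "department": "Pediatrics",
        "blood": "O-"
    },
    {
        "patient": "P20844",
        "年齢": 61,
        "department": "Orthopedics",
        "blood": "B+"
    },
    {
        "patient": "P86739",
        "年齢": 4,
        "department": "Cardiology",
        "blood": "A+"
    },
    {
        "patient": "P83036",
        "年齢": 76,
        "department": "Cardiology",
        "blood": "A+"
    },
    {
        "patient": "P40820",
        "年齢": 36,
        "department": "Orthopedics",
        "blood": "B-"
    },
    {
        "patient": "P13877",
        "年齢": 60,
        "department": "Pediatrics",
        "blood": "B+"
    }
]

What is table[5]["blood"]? "B+"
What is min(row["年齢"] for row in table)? 4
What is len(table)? 6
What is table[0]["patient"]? "P33969"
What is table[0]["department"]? "Pediatrics"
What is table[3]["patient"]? "P83036"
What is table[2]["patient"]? "P86739"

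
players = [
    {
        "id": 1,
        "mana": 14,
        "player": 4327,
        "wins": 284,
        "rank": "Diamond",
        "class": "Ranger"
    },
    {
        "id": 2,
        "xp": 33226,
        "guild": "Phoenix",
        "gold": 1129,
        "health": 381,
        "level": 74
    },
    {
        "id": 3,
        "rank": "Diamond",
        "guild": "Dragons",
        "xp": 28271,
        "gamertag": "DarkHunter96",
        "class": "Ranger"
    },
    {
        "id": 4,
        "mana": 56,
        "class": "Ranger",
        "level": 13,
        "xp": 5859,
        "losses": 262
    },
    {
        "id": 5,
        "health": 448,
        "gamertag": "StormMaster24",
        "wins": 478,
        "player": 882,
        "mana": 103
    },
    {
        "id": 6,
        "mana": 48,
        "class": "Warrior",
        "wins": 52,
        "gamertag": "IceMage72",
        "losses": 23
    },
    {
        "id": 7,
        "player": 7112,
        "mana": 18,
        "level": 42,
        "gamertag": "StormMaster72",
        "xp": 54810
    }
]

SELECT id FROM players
[1, 2, 3, 4, 5, 6, 7]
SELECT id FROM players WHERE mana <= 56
[1, 4, 6, 7]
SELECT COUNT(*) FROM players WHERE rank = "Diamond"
2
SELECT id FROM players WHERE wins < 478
[1, 6]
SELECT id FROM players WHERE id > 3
[4, 5, 6, 7]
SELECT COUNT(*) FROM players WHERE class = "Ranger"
3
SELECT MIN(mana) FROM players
14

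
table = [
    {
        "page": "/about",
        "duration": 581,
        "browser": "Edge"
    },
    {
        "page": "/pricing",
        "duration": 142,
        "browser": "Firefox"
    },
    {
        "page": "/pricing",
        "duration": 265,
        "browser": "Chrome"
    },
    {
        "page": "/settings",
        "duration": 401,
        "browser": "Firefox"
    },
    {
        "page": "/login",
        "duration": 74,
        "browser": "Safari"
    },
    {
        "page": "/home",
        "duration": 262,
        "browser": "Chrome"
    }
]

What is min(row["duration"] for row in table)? 74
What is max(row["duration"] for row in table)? 581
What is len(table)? 6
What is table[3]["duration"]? 401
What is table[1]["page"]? "/pricing"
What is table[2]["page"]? "/pricing"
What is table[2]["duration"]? 265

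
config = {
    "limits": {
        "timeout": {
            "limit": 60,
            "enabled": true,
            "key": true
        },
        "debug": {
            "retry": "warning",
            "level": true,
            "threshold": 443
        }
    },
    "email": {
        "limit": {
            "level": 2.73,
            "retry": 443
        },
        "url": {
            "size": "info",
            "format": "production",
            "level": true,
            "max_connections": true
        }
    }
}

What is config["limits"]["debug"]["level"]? True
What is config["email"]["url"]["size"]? "info"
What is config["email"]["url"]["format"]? "production"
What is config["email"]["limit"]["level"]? 2.73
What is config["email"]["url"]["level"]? True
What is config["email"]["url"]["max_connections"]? True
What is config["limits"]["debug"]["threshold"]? 443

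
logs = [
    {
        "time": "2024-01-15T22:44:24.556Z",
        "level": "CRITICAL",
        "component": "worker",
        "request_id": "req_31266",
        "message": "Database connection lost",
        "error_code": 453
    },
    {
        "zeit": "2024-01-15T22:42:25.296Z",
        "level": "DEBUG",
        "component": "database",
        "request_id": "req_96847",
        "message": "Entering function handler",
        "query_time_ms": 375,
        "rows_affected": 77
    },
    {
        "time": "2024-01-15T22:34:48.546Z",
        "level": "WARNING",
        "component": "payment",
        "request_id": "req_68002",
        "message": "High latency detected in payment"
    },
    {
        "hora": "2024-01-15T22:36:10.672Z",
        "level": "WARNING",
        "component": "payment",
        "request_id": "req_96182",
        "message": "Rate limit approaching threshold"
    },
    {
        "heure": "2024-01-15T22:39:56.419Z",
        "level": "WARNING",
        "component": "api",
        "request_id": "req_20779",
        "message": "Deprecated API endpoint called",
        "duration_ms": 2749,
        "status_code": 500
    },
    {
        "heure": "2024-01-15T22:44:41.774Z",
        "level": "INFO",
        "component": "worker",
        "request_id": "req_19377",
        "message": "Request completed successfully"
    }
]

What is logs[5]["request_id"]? "req_19377"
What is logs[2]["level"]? "WARNING"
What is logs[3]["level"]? "WARNING"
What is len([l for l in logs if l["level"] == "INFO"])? 1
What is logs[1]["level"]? "DEBUG"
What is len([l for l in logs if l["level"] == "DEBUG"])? 1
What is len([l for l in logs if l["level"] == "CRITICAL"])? 1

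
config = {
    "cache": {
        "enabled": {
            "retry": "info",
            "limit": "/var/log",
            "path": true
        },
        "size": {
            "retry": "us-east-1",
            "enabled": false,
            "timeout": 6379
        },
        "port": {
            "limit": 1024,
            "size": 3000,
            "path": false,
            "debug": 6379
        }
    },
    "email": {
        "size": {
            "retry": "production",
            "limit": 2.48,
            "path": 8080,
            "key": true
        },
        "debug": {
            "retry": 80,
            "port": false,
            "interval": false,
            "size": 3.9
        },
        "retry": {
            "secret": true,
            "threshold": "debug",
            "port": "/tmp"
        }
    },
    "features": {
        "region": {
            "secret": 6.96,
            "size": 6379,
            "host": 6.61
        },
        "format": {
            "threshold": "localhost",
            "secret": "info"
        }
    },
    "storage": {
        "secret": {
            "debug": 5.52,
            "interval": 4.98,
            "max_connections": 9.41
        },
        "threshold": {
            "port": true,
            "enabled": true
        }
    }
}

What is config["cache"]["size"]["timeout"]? 6379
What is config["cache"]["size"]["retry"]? "us-east-1"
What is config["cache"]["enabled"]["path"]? True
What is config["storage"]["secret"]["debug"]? 5.52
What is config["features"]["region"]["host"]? 6.61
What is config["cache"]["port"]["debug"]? 6379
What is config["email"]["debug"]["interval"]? False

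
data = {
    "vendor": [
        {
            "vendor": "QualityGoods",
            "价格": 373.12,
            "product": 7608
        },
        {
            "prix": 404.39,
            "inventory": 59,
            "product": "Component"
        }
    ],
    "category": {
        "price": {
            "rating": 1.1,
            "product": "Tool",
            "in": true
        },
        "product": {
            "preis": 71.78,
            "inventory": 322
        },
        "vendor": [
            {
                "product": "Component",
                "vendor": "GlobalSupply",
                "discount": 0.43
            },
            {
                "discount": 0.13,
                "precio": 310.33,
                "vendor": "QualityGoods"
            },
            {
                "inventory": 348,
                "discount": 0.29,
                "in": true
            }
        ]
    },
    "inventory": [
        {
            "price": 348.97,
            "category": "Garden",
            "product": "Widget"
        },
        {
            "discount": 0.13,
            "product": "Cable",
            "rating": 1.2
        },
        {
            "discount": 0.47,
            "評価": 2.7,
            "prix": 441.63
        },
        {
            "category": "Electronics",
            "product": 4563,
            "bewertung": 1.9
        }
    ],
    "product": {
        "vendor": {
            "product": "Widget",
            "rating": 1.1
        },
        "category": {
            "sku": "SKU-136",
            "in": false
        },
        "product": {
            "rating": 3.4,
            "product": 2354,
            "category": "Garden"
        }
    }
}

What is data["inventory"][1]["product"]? "Cable"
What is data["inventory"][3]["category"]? "Electronics"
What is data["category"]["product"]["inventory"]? 322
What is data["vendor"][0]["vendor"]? "QualityGoods"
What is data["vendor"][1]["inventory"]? 59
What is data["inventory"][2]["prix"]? 441.63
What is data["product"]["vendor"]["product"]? "Widget"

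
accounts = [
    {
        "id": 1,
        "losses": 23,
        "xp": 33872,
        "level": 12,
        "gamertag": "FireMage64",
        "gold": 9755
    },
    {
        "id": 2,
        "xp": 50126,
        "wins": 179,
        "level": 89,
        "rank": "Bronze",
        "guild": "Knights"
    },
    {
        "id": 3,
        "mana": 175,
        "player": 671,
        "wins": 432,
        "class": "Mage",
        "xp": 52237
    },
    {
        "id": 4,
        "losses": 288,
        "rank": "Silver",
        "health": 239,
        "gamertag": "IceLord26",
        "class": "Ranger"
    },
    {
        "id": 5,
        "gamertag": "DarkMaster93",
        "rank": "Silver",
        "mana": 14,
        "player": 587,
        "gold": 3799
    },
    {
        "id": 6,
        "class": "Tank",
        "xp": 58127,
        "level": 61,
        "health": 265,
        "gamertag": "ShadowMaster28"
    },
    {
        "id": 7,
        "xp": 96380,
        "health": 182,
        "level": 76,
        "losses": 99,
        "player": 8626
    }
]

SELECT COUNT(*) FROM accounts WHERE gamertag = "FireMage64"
1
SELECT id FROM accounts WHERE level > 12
[2, 6, 7]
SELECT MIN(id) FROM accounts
1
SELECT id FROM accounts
[1, 2, 3, 4, 5, 6, 7]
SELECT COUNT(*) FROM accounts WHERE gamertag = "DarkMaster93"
1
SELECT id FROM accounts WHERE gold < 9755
[5]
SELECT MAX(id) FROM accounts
7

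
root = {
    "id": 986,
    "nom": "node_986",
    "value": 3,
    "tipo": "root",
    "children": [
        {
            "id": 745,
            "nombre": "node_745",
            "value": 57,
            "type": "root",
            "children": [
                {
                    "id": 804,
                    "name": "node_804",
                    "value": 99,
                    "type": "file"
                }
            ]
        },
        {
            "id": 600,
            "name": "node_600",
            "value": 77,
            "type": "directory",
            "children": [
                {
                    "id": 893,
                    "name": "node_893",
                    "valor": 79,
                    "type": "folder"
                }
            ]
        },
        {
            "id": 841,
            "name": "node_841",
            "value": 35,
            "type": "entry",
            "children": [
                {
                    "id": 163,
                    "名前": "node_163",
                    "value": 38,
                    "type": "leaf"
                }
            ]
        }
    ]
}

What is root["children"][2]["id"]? 841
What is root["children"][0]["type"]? "root"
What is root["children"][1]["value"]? 77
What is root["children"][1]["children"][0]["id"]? 893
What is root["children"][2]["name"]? "node_841"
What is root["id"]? 986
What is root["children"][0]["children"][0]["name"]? "node_804"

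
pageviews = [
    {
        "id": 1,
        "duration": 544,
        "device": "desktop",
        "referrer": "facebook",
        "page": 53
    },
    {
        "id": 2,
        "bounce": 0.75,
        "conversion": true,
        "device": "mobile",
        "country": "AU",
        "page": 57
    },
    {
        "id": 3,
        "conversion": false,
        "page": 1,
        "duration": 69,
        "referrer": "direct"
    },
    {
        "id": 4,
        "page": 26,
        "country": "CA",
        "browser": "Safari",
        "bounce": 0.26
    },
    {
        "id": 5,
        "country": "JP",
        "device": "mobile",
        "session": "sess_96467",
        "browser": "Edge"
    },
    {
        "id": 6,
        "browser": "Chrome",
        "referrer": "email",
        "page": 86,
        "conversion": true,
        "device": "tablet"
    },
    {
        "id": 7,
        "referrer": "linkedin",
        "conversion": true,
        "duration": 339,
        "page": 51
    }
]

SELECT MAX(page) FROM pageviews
86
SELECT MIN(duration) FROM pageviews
69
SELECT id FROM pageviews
[1, 2, 3, 4, 5, 6, 7]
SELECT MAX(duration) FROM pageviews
544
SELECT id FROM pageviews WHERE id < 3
[1, 2]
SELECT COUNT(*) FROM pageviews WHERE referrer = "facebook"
1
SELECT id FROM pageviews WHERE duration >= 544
[1]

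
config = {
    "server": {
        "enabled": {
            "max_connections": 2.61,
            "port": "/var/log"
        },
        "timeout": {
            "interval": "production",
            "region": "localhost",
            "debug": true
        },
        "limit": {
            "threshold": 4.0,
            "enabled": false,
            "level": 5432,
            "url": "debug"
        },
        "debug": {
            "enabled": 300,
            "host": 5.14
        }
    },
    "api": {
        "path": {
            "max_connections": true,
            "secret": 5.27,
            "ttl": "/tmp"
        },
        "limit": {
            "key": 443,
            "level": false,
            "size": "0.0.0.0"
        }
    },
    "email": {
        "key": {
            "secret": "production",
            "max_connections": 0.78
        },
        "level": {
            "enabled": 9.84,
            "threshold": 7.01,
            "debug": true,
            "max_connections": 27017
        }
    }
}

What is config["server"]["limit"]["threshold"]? 4.0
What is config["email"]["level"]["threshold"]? 7.01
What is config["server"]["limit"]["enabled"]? False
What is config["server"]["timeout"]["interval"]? "production"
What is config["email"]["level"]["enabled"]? 9.84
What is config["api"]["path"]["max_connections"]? True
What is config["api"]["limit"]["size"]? "0.0.0.0"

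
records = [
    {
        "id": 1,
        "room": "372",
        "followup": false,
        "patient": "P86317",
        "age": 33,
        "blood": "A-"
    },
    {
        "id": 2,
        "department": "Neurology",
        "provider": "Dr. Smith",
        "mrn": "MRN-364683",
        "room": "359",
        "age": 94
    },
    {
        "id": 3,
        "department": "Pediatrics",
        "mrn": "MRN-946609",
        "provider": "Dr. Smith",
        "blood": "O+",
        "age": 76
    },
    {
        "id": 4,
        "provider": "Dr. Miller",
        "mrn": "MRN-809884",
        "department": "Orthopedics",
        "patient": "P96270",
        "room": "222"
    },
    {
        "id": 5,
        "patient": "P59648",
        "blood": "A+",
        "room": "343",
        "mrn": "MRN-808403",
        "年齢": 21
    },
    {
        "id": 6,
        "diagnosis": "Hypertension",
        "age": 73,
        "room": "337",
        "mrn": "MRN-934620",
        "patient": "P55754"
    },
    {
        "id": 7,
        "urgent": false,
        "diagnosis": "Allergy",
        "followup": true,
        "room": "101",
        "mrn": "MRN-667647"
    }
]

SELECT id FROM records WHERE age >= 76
[2, 3]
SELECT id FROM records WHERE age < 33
[]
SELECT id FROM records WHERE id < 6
[1, 2, 3, 4, 5]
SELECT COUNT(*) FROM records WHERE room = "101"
1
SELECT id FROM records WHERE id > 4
[5, 6, 7]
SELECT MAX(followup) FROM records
True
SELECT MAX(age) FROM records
94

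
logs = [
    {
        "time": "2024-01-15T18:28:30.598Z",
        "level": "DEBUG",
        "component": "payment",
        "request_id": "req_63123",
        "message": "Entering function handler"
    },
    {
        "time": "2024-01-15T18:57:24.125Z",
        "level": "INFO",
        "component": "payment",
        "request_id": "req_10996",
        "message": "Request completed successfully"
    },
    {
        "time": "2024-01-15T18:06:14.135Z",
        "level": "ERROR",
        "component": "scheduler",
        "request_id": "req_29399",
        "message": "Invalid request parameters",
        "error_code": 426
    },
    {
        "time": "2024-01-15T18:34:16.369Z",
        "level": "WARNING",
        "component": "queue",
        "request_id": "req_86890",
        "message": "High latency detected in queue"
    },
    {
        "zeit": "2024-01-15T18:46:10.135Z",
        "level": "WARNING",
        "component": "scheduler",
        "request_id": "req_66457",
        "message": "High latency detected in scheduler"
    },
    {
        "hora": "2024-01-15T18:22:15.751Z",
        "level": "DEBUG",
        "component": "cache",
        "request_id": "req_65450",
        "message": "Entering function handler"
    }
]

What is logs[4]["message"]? "High latency detected in scheduler"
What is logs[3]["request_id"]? "req_86890"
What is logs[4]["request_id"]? "req_66457"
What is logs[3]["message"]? "High latency detected in queue"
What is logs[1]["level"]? "INFO"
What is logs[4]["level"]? "WARNING"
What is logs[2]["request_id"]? "req_29399"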